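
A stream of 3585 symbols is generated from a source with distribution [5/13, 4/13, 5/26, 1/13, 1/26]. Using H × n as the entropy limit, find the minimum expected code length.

Entropy H = 1.9763 bits/symbol
Minimum bits = H × n = 1.9763 × 3585
= 7084.86 bits


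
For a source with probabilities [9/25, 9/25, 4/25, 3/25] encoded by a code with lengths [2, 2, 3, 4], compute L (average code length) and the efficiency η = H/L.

Average length L = Σ p_i × l_i = 2.4000 bits
Entropy H = 1.8513 bits
Efficiency η = H/L × 100% = 77.14%


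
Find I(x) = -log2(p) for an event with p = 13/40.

Information content I(x) = -log₂(p(x))
I = -log₂(13/40) = -log₂(0.3250)
I = 1.6215 bits


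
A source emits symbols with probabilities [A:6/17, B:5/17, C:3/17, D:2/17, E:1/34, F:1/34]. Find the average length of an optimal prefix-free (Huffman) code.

Huffman tree construction:
Combine smallest probabilities repeatedly
Resulting codes:
  A: 11 (length 2)
  B: 10 (length 2)
  C: 00 (length 2)
  D: 011 (length 3)
  E: 0100 (length 4)
  F: 0101 (length 4)
Average length = Σ p(s) × length(s) = 2.2353 bits


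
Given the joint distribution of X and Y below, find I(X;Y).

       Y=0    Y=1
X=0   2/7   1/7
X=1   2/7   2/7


H(X) = 0.9852, H(Y) = 0.9852, H(X,Y) = 1.9502
I(X;Y) = H(X) + H(Y) - H(X,Y) = 0.0202 bits


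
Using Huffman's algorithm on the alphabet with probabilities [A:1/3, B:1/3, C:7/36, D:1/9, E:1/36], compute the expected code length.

Huffman tree construction:
Combine smallest probabilities repeatedly
Resulting codes:
  A: 10 (length 2)
  B: 11 (length 2)
  C: 01 (length 2)
  D: 001 (length 3)
  E: 000 (length 3)
Average length = Σ p(s) × length(s) = 2.1389 bits


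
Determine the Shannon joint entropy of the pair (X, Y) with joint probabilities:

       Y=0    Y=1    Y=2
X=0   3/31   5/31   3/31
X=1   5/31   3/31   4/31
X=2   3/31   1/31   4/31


H(X,Y) = -Σ p(x,y) log₂ p(x,y)
  p(0,0)=3/31: -0.0968 × log₂(0.0968) = 0.3261
  p(0,1)=5/31: -0.1613 × log₂(0.1613) = 0.4246
  p(0,2)=3/31: -0.0968 × log₂(0.0968) = 0.3261
  p(1,0)=5/31: -0.1613 × log₂(0.1613) = 0.4246
  p(1,1)=3/31: -0.0968 × log₂(0.0968) = 0.3261
  p(1,2)=4/31: -0.1290 × log₂(0.1290) = 0.3812
  p(2,0)=3/31: -0.0968 × log₂(0.0968) = 0.3261
  p(2,1)=1/31: -0.0323 × log₂(0.0323) = 0.1598
  p(2,2)=4/31: -0.1290 × log₂(0.1290) = 0.3812
H(X,Y) = 3.0755 bits


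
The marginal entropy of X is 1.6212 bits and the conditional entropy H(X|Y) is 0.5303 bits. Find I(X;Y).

I(X;Y) = H(X) - H(X|Y)
I(X;Y) = 1.6212 - 0.5303 = 1.0909 bits


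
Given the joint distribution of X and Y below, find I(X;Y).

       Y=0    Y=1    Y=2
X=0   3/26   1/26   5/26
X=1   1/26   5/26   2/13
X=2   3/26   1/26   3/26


H(X) = 1.5697, H(Y) = 1.5342, H(X,Y) = 2.9511
I(X;Y) = H(X) + H(Y) - H(X,Y) = 0.1528 bits


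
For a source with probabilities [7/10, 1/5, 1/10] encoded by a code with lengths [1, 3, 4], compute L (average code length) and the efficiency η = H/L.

Average length L = Σ p_i × l_i = 1.7000 bits
Entropy H = 1.1568 bits
Efficiency η = H/L × 100% = 68.05%


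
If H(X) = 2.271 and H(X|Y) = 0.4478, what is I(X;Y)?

I(X;Y) = H(X) - H(X|Y)
I(X;Y) = 2.271 - 0.4478 = 1.8232 bits


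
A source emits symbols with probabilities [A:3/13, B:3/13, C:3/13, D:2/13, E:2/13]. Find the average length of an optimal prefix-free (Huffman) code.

Huffman tree construction:
Combine smallest probabilities repeatedly
Resulting codes:
  A: 00 (length 2)
  B: 01 (length 2)
  C: 10 (length 2)
  D: 110 (length 3)
  E: 111 (length 3)
Average length = Σ p(s) × length(s) = 2.3077 bits


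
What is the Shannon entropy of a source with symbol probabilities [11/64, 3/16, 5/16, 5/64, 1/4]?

H(X) = -Σ p(x) log₂ p(x)
  -11/64 × log₂(11/64) = 0.4367
  -3/16 × log₂(3/16) = 0.4528
  -5/16 × log₂(5/16) = 0.5244
  -5/64 × log₂(5/64) = 0.2873
  -1/4 × log₂(1/4) = 0.5000
H(X) = 2.2012 bits


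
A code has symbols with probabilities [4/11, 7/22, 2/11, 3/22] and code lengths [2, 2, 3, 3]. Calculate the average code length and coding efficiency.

Average length L = Σ p_i × l_i = 2.3182 bits
Entropy H = 1.8955 bits
Efficiency η = H/L × 100% = 81.77%


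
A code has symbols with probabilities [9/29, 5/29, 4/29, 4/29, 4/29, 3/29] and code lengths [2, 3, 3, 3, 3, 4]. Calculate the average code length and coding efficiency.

Average length L = Σ p_i × l_i = 2.7931 bits
Entropy H = 2.4823 bits
Efficiency η = H/L × 100% = 88.87%


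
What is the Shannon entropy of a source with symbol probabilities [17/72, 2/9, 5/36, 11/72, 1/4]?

H(X) = -Σ p(x) log₂ p(x)
  -17/72 × log₂(17/72) = 0.4917
  -2/9 × log₂(2/9) = 0.4822
  -5/36 × log₂(5/36) = 0.3956
  -11/72 × log₂(11/72) = 0.4141
  -1/4 × log₂(1/4) = 0.5000
H(X) = 2.2836 bits


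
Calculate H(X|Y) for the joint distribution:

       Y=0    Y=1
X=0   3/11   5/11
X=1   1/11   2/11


H(X|Y) = Σ_y p(y) H(X|Y=y)
  p(Y=0) = 4/11, H(X|Y=0) = 0.8113
  p(Y=1) = 7/11, H(X|Y=1) = 0.8631
H(X|Y) = 0.3636×0.8113 + 0.6364×0.8631 = 0.8443 bits


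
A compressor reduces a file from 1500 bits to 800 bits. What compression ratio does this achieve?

Compression ratio = Original / Compressed
= 1500 / 800 = 1.88:1


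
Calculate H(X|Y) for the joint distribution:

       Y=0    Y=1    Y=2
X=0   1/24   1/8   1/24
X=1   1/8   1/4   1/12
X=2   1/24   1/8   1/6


H(X|Y) = Σ_y p(y) H(X|Y=y)
  p(Y=0) = 5/24, H(X|Y=0) = 1.3710
  p(Y=1) = 1/2, H(X|Y=1) = 1.5000
  p(Y=2) = 7/24, H(X|Y=2) = 1.3788
H(X|Y) = 0.2083×1.3710 + 0.5000×1.5000 + 0.2917×1.3788 = 1.4378 bits


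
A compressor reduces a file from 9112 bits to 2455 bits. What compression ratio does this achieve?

Compression ratio = Original / Compressed
= 9112 / 2455 = 3.71:1


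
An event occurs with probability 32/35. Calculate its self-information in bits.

Information content I(x) = -log₂(p(x))
I = -log₂(32/35) = -log₂(0.9143)
I = 0.1293 bits


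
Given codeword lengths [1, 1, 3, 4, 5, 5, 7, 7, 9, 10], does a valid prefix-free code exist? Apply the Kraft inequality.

Kraft inequality: Σ 2^(-l_i) ≤ 1 for prefix-free code
Calculating: 2^(-1) + 2^(-1) + 2^(-3) + 2^(-4) + 2^(-5) + 2^(-5) + 2^(-7) + 2^(-7) + 2^(-9) + 2^(-10)
= 0.5 + 0.5 + 0.125 + 0.0625 + 0.03125 + 0.03125 + 0.0078125 + 0.0078125 + 0.001953125 + 0.0009765625
= 1.2686
Since 1.2686 > 1, prefix-free code does not exist


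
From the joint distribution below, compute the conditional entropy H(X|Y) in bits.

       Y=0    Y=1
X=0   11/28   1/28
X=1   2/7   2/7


H(X|Y) = Σ_y p(y) H(X|Y=y)
  p(Y=0) = 19/28, H(X|Y=0) = 0.9819
  p(Y=1) = 9/28, H(X|Y=1) = 0.5033
H(X|Y) = 0.6786×0.9819 + 0.3214×0.5033 = 0.8281 bits


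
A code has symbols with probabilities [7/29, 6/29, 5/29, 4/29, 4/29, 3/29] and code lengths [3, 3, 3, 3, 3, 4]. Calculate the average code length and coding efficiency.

Average length L = Σ p_i × l_i = 3.1034 bits
Entropy H = 2.5295 bits
Efficiency η = H/L × 100% = 81.51%


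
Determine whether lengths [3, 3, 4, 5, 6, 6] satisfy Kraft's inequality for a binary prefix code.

Kraft inequality: Σ 2^(-l_i) ≤ 1 for prefix-free code
Calculating: 2^(-3) + 2^(-3) + 2^(-4) + 2^(-5) + 2^(-6) + 2^(-6)
= 0.125 + 0.125 + 0.0625 + 0.03125 + 0.015625 + 0.015625
= 0.3750
Since 0.3750 ≤ 1, prefix-free code exists


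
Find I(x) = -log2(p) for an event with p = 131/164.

Information content I(x) = -log₂(p(x))
I = -log₂(131/164) = -log₂(0.7988)
I = 0.3241 bits


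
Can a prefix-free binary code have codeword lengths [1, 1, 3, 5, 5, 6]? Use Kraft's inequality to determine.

Kraft inequality: Σ 2^(-l_i) ≤ 1 for prefix-free code
Calculating: 2^(-1) + 2^(-1) + 2^(-3) + 2^(-5) + 2^(-5) + 2^(-6)
= 0.5 + 0.5 + 0.125 + 0.03125 + 0.03125 + 0.015625
= 1.2031
Since 1.2031 > 1, prefix-free code does not exist


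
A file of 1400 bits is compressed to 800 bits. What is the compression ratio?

Compression ratio = Original / Compressed
= 1400 / 800 = 1.75:1


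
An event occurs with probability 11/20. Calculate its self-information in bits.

Information content I(x) = -log₂(p(x))
I = -log₂(11/20) = -log₂(0.5500)
I = 0.8625 bits


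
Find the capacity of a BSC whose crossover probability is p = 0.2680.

For BSC with error probability p:
C = 1 - H(p) where H(p) is binary entropy
H(0.2680) = -0.2680 × log₂(0.2680) - 0.7320 × log₂(0.7320)
H(p) = 0.8386
C = 1 - 0.8386 = 0.1614 bits/use


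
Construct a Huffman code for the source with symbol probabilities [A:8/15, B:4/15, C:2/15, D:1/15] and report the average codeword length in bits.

Huffman tree construction:
Combine smallest probabilities repeatedly
Resulting codes:
  A: 1 (length 1)
  B: 01 (length 2)
  C: 001 (length 3)
  D: 000 (length 3)
Average length = Σ p(s) × length(s) = 1.6667 bits


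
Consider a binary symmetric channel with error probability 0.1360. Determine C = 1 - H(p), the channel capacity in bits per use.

For BSC with error probability p:
C = 1 - H(p) where H(p) is binary entropy
H(0.1360) = -0.1360 × log₂(0.1360) - 0.8640 × log₂(0.8640)
H(p) = 0.5737
C = 1 - 0.5737 = 0.4263 bits/use


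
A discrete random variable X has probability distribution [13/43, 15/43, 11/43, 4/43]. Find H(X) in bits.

H(X) = -Σ p(x) log₂ p(x)
  -13/43 × log₂(13/43) = 0.5218
  -15/43 × log₂(15/43) = 0.5300
  -11/43 × log₂(11/43) = 0.5031
  -4/43 × log₂(4/43) = 0.3187
H(X) = 1.8736 bits


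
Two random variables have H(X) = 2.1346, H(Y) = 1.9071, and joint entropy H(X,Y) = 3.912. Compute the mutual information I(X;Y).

I(X;Y) = H(X) + H(Y) - H(X,Y)
I(X;Y) = 2.1346 + 1.9071 - 3.912 = 0.1297 bits


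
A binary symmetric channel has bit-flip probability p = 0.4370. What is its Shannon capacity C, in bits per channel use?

For BSC with error probability p:
C = 1 - H(p) where H(p) is binary entropy
H(0.4370) = -0.4370 × log₂(0.4370) - 0.5630 × log₂(0.5630)
H(p) = 0.9885
C = 1 - 0.9885 = 0.0115 bits/use


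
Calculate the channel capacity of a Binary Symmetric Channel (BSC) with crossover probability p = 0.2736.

For BSC with error probability p:
C = 1 - H(p) where H(p) is binary entropy
H(0.2736) = -0.2736 × log₂(0.2736) - 0.7264 × log₂(0.7264)
H(p) = 0.8466
C = 1 - 0.8466 = 0.1534 bits/use


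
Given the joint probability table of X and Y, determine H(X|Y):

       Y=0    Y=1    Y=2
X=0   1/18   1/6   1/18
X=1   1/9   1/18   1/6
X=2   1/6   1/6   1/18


H(X|Y) = Σ_y p(y) H(X|Y=y)
  p(Y=0) = 1/3, H(X|Y=0) = 1.4591
  p(Y=1) = 7/18, H(X|Y=1) = 1.4488
  p(Y=2) = 5/18, H(X|Y=2) = 1.3710
H(X|Y) = 0.3333×1.4591 + 0.3889×1.4488 + 0.2778×1.3710 = 1.4306 bits


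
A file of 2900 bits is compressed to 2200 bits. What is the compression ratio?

Compression ratio = Original / Compressed
= 2900 / 2200 = 1.32:1


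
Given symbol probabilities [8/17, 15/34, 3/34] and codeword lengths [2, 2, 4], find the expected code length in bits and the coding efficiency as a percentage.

Average length L = Σ p_i × l_i = 2.1765 bits
Entropy H = 1.3416 bits
Efficiency η = H/L × 100% = 61.64%


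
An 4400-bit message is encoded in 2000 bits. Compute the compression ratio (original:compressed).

Compression ratio = Original / Compressed
= 4400 / 2000 = 2.20:1


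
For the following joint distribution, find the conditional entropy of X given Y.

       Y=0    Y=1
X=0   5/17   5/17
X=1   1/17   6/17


H(X|Y) = Σ_y p(y) H(X|Y=y)
  p(Y=0) = 6/17, H(X|Y=0) = 0.6500
  p(Y=1) = 11/17, H(X|Y=1) = 0.9940
H(X|Y) = 0.3529×0.6500 + 0.6471×0.9940 = 0.8726 bits


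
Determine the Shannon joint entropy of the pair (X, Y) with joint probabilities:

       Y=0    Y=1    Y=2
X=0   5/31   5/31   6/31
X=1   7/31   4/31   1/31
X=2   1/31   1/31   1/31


H(X,Y) = -Σ p(x,y) log₂ p(x,y)
  p(0,0)=5/31: -0.1613 × log₂(0.1613) = 0.4246
  p(0,1)=5/31: -0.1613 × log₂(0.1613) = 0.4246
  p(0,2)=6/31: -0.1935 × log₂(0.1935) = 0.4586
  p(1,0)=7/31: -0.2258 × log₂(0.2258) = 0.4848
  p(1,1)=4/31: -0.1290 × log₂(0.1290) = 0.3812
  p(1,2)=1/31: -0.0323 × log₂(0.0323) = 0.1598
  p(2,0)=1/31: -0.0323 × log₂(0.0323) = 0.1598
  p(2,1)=1/31: -0.0323 × log₂(0.0323) = 0.1598
  p(2,2)=1/31: -0.0323 × log₂(0.0323) = 0.1598
H(X,Y) = 2.8129 bits


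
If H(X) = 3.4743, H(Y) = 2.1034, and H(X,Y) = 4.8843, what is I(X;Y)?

I(X;Y) = H(X) + H(Y) - H(X,Y)
I(X;Y) = 3.4743 + 2.1034 - 4.8843 = 0.6934 bits


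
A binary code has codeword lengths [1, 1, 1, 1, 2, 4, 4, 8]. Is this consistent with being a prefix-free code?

Kraft inequality: Σ 2^(-l_i) ≤ 1 for prefix-free code
Calculating: 2^(-1) + 2^(-1) + 2^(-1) + 2^(-1) + 2^(-2) + 2^(-4) + 2^(-4) + 2^(-8)
= 0.5 + 0.5 + 0.5 + 0.5 + 0.25 + 0.0625 + 0.0625 + 0.00390625
= 2.3789
Since 2.3789 > 1, prefix-free code does not exist


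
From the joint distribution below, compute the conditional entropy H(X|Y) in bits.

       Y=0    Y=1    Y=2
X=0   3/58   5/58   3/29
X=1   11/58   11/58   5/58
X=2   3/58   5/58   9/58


H(X|Y) = Σ_y p(y) H(X|Y=y)
  p(Y=0) = 17/58, H(X|Y=0) = 1.2896
  p(Y=1) = 21/58, H(X|Y=1) = 1.4746
  p(Y=2) = 10/29, H(X|Y=2) = 1.5395
H(X|Y) = 0.2931×1.2896 + 0.3621×1.4746 + 0.3448×1.5395 = 1.4427 bits


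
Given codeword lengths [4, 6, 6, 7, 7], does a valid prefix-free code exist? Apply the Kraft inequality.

Kraft inequality: Σ 2^(-l_i) ≤ 1 for prefix-free code
Calculating: 2^(-4) + 2^(-6) + 2^(-6) + 2^(-7) + 2^(-7)
= 0.0625 + 0.015625 + 0.015625 + 0.0078125 + 0.0078125
= 0.1094
Since 0.1094 ≤ 1, prefix-free code exists


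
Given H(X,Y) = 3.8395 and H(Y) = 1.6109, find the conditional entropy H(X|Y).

Chain rule: H(X,Y) = H(X|Y) + H(Y)
H(X|Y) = H(X,Y) - H(Y) = 3.8395 - 1.6109 = 2.2286 bits


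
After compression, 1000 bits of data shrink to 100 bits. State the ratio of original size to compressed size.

Compression ratio = Original / Compressed
= 1000 / 100 = 10.00:1


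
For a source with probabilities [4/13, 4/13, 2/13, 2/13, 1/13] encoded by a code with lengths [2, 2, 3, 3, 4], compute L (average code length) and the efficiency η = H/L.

Average length L = Σ p_i × l_i = 2.4615 bits
Entropy H = 2.1620 bits
Efficiency η = H/L × 100% = 87.83%


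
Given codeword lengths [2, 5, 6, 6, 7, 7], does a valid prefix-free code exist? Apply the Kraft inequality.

Kraft inequality: Σ 2^(-l_i) ≤ 1 for prefix-free code
Calculating: 2^(-2) + 2^(-5) + 2^(-6) + 2^(-6) + 2^(-7) + 2^(-7)
= 0.25 + 0.03125 + 0.015625 + 0.015625 + 0.0078125 + 0.0078125
= 0.3281
Since 0.3281 ≤ 1, prefix-free code exists


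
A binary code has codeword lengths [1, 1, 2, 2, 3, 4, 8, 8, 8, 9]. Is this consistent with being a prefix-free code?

Kraft inequality: Σ 2^(-l_i) ≤ 1 for prefix-free code
Calculating: 2^(-1) + 2^(-1) + 2^(-2) + 2^(-2) + 2^(-3) + 2^(-4) + 2^(-8) + 2^(-8) + 2^(-8) + 2^(-9)
= 0.5 + 0.5 + 0.25 + 0.25 + 0.125 + 0.0625 + 0.00390625 + 0.00390625 + 0.00390625 + 0.001953125
= 1.7012
Since 1.7012 > 1, prefix-free code does not exist


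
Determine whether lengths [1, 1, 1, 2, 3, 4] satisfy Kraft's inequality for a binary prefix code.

Kraft inequality: Σ 2^(-l_i) ≤ 1 for prefix-free code
Calculating: 2^(-1) + 2^(-1) + 2^(-1) + 2^(-2) + 2^(-3) + 2^(-4)
= 0.5 + 0.5 + 0.5 + 0.25 + 0.125 + 0.0625
= 1.9375
Since 1.9375 > 1, prefix-free code does not exist


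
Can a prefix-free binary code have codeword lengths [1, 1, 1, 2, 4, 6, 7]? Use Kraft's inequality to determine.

Kraft inequality: Σ 2^(-l_i) ≤ 1 for prefix-free code
Calculating: 2^(-1) + 2^(-1) + 2^(-1) + 2^(-2) + 2^(-4) + 2^(-6) + 2^(-7)
= 0.5 + 0.5 + 0.5 + 0.25 + 0.0625 + 0.015625 + 0.0078125
= 1.8359
Since 1.8359 > 1, prefix-free code does not exist


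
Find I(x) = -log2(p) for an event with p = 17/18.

Information content I(x) = -log₂(p(x))
I = -log₂(17/18) = -log₂(0.9444)
I = 0.0825 bits


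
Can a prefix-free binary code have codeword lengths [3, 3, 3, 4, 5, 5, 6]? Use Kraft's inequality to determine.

Kraft inequality: Σ 2^(-l_i) ≤ 1 for prefix-free code
Calculating: 2^(-3) + 2^(-3) + 2^(-3) + 2^(-4) + 2^(-5) + 2^(-5) + 2^(-6)
= 0.125 + 0.125 + 0.125 + 0.0625 + 0.03125 + 0.03125 + 0.015625
= 0.5156
Since 0.5156 ≤ 1, prefix-free code exists


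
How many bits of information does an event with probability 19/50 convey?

Information content I(x) = -log₂(p(x))
I = -log₂(19/50) = -log₂(0.3800)
I = 1.3959 bits


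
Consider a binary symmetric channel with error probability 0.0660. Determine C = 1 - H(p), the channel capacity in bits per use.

For BSC with error probability p:
C = 1 - H(p) where H(p) is binary entropy
H(0.0660) = -0.0660 × log₂(0.0660) - 0.9340 × log₂(0.9340)
H(p) = 0.3508
C = 1 - 0.3508 = 0.6492 bits/use


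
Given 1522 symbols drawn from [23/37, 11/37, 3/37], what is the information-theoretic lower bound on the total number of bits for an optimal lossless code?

Entropy H = 1.2405 bits/symbol
Minimum bits = H × n = 1.2405 × 1522
= 1888.07 bits


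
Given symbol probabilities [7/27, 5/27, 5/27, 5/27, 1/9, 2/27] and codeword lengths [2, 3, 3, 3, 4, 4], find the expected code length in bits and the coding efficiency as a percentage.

Average length L = Σ p_i × l_i = 2.9259 bits
Entropy H = 2.4869 bits
Efficiency η = H/L × 100% = 85.00%


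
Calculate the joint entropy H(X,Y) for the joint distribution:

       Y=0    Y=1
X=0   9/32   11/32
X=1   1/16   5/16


H(X,Y) = -Σ p(x,y) log₂ p(x,y)
  p(0,0)=9/32: -0.2812 × log₂(0.2812) = 0.5147
  p(0,1)=11/32: -0.3438 × log₂(0.3438) = 0.5296
  p(1,0)=1/16: -0.0625 × log₂(0.0625) = 0.2500
  p(1,1)=5/16: -0.3125 × log₂(0.3125) = 0.5244
H(X,Y) = 1.8187 bits


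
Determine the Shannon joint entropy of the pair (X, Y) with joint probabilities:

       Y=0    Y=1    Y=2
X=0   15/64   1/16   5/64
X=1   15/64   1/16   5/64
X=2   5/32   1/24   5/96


H(X,Y) = -Σ p(x,y) log₂ p(x,y)
  p(0,0)=15/64: -0.2344 × log₂(0.2344) = 0.4906
  p(0,1)=1/16: -0.0625 × log₂(0.0625) = 0.2500
  p(0,2)=5/64: -0.0781 × log₂(0.0781) = 0.2873
  p(1,0)=15/64: -0.2344 × log₂(0.2344) = 0.4906
  p(1,1)=1/16: -0.0625 × log₂(0.0625) = 0.2500
  p(1,2)=5/64: -0.0781 × log₂(0.0781) = 0.2873
  p(2,0)=5/32: -0.1562 × log₂(0.1562) = 0.4184
  p(2,1)=1/24: -0.0417 × log₂(0.0417) = 0.1910
  p(2,2)=5/96: -0.0521 × log₂(0.0521) = 0.2220
H(X,Y) = 2.8874 bits


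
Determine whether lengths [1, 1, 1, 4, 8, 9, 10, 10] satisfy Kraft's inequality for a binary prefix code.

Kraft inequality: Σ 2^(-l_i) ≤ 1 for prefix-free code
Calculating: 2^(-1) + 2^(-1) + 2^(-1) + 2^(-4) + 2^(-8) + 2^(-9) + 2^(-10) + 2^(-10)
= 0.5 + 0.5 + 0.5 + 0.0625 + 0.00390625 + 0.001953125 + 0.0009765625 + 0.0009765625
= 1.5703
Since 1.5703 > 1, prefix-free code does not exist


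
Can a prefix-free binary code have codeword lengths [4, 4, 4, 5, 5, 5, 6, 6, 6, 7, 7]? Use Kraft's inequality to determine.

Kraft inequality: Σ 2^(-l_i) ≤ 1 for prefix-free code
Calculating: 2^(-4) + 2^(-4) + 2^(-4) + 2^(-5) + 2^(-5) + 2^(-5) + 2^(-6) + 2^(-6) + 2^(-6) + 2^(-7) + 2^(-7)
= 0.0625 + 0.0625 + 0.0625 + 0.03125 + 0.03125 + 0.03125 + 0.015625 + 0.015625 + 0.015625 + 0.0078125 + 0.0078125
= 0.3438
Since 0.3438 ≤ 1, prefix-free code exists


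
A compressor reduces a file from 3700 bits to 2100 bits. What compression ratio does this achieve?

Compression ratio = Original / Compressed
= 3700 / 2100 = 1.76:1


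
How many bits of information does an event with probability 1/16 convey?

Information content I(x) = -log₂(p(x))
I = -log₂(1/16) = -log₂(0.0625)
I = 4.0000 bits


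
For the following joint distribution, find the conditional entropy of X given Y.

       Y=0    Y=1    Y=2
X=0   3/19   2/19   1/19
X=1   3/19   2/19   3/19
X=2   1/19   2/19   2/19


H(X|Y) = Σ_y p(y) H(X|Y=y)
  p(Y=0) = 7/19, H(X|Y=0) = 1.4488
  p(Y=1) = 6/19, H(X|Y=1) = 1.5850
  p(Y=2) = 6/19, H(X|Y=2) = 1.4591
H(X|Y) = 0.3684×1.4488 + 0.3158×1.5850 + 0.3158×1.4591 = 1.4951 bits


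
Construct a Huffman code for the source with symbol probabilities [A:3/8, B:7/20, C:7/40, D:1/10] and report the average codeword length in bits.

Huffman tree construction:
Combine smallest probabilities repeatedly
Resulting codes:
  A: 0 (length 1)
  B: 11 (length 2)
  C: 101 (length 3)
  D: 100 (length 3)
Average length = Σ p(s) × length(s) = 1.9000 bits


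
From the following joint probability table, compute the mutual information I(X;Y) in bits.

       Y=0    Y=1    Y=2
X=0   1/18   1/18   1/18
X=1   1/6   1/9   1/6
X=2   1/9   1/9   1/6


H(X) = 1.4807, H(Y) = 1.5715, H(X,Y) = 3.0441
I(X;Y) = H(X) + H(Y) - H(X,Y) = 0.0081 bits


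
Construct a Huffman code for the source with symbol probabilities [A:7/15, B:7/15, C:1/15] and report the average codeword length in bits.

Huffman tree construction:
Combine smallest probabilities repeatedly
Resulting codes:
  A: 11 (length 2)
  B: 0 (length 1)
  C: 10 (length 2)
Average length = Σ p(s) × length(s) = 1.5333 bits


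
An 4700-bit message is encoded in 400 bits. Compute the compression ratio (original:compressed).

Compression ratio = Original / Compressed
= 4700 / 400 = 11.75:1


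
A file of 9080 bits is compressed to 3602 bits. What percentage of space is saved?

Space savings = (1 - Compressed/Original) × 100%
= (1 - 3602/9080) × 100%
= 60.33%


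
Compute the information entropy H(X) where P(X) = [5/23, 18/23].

H(X) = -Σ p(x) log₂ p(x)
  -5/23 × log₂(5/23) = 0.4786
  -18/23 × log₂(18/23) = 0.2768
H(X) = 0.7554 bits


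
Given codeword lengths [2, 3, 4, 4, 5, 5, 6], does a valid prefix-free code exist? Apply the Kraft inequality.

Kraft inequality: Σ 2^(-l_i) ≤ 1 for prefix-free code
Calculating: 2^(-2) + 2^(-3) + 2^(-4) + 2^(-4) + 2^(-5) + 2^(-5) + 2^(-6)
= 0.25 + 0.125 + 0.0625 + 0.0625 + 0.03125 + 0.03125 + 0.015625
= 0.5781
Since 0.5781 ≤ 1, prefix-free code exists


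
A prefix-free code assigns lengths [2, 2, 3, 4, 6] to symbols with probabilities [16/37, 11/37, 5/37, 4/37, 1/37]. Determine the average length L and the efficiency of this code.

Average length L = Σ p_i × l_i = 2.4595 bits
Entropy H = 1.9213 bits
Efficiency η = H/L × 100% = 78.12%


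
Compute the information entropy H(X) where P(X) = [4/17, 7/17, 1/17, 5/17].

H(X) = -Σ p(x) log₂ p(x)
  -4/17 × log₂(4/17) = 0.4912
  -7/17 × log₂(7/17) = 0.5271
  -1/17 × log₂(1/17) = 0.2404
  -5/17 × log₂(5/17) = 0.5193
H(X) = 1.7780 bits


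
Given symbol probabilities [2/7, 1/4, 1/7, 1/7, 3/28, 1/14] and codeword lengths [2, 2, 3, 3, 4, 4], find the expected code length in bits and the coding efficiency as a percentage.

Average length L = Σ p_i × l_i = 2.6429 bits
Entropy H = 2.4357 bits
Efficiency η = H/L × 100% = 92.16%


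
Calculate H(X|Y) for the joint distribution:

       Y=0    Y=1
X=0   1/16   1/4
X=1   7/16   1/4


H(X|Y) = Σ_y p(y) H(X|Y=y)
  p(Y=0) = 1/2, H(X|Y=0) = 0.5436
  p(Y=1) = 1/2, H(X|Y=1) = 1.0000
H(X|Y) = 0.5000×0.5436 + 0.5000×1.0000 = 0.7718 bits


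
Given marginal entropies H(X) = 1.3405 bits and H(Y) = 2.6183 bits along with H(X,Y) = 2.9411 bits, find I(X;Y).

I(X;Y) = H(X) + H(Y) - H(X,Y)
I(X;Y) = 1.3405 + 2.6183 - 2.9411 = 1.0177 bits


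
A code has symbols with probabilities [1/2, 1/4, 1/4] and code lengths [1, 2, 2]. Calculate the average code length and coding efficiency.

Average length L = Σ p_i × l_i = 1.5000 bits
Entropy H = 1.5000 bits
Efficiency η = H/L × 100% = 100.00%


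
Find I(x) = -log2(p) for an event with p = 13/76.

Information content I(x) = -log₂(p(x))
I = -log₂(13/76) = -log₂(0.1711)
I = 2.5475 bits


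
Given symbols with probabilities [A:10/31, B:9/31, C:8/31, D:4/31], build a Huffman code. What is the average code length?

Huffman tree construction:
Combine smallest probabilities repeatedly
Resulting codes:
  A: 11 (length 2)
  B: 10 (length 2)
  C: 01 (length 2)
  D: 00 (length 2)
Average length = Σ p(s) × length(s) = 2.0000 bits


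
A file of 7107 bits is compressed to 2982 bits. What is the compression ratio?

Compression ratio = Original / Compressed
= 7107 / 2982 = 2.38:1


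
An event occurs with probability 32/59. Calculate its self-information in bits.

Information content I(x) = -log₂(p(x))
I = -log₂(32/59) = -log₂(0.5424)
I = 0.8826 bits


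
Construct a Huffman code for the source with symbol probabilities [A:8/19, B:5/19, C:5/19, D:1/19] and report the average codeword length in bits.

Huffman tree construction:
Combine smallest probabilities repeatedly
Resulting codes:
  A: 0 (length 1)
  B: 111 (length 3)
  C: 10 (length 2)
  D: 110 (length 3)
Average length = Σ p(s) × length(s) = 1.8947 bits


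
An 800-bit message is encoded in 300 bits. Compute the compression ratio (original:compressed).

Compression ratio = Original / Compressed
= 800 / 300 = 2.67:1


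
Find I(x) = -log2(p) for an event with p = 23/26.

Information content I(x) = -log₂(p(x))
I = -log₂(23/26) = -log₂(0.8846)
I = 0.1769 bits


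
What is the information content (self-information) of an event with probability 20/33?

Information content I(x) = -log₂(p(x))
I = -log₂(20/33) = -log₂(0.6061)
I = 0.7225 bits


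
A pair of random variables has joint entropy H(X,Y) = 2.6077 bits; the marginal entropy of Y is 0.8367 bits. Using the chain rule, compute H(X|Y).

Chain rule: H(X,Y) = H(X|Y) + H(Y)
H(X|Y) = H(X,Y) - H(Y) = 2.6077 - 0.8367 = 1.771 bits


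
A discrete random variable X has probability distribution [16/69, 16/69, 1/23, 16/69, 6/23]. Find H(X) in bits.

H(X) = -Σ p(x) log₂ p(x)
  -16/69 × log₂(16/69) = 0.4889
  -16/69 × log₂(16/69) = 0.4889
  -1/23 × log₂(1/23) = 0.1967
  -16/69 × log₂(16/69) = 0.4889
  -6/23 × log₂(6/23) = 0.5057
H(X) = 2.1692 bits


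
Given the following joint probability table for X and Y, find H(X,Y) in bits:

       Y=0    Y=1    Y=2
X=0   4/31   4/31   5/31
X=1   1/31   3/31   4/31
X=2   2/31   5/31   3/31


H(X,Y) = -Σ p(x,y) log₂ p(x,y)
  p(0,0)=4/31: -0.1290 × log₂(0.1290) = 0.3812
  p(0,1)=4/31: -0.1290 × log₂(0.1290) = 0.3812
  p(0,2)=5/31: -0.1613 × log₂(0.1613) = 0.4246
  p(1,0)=1/31: -0.0323 × log₂(0.0323) = 0.1598
  p(1,1)=3/31: -0.0968 × log₂(0.0968) = 0.3261
  p(1,2)=4/31: -0.1290 × log₂(0.1290) = 0.3812
  p(2,0)=2/31: -0.0645 × log₂(0.0645) = 0.2551
  p(2,1)=5/31: -0.1613 × log₂(0.1613) = 0.4246
  p(2,2)=3/31: -0.0968 × log₂(0.0968) = 0.3261
H(X,Y) = 3.0597 bits


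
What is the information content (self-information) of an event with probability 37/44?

Information content I(x) = -log₂(p(x))
I = -log₂(37/44) = -log₂(0.8409)
I = 0.2500 bits


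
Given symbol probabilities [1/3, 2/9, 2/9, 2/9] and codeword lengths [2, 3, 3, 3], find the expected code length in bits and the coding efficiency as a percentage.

Average length L = Σ p_i × l_i = 2.6667 bits
Entropy H = 1.9749 bits
Efficiency η = H/L × 100% = 74.06%


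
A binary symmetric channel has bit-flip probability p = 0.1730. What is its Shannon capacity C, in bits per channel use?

For BSC with error probability p:
C = 1 - H(p) where H(p) is binary entropy
H(0.1730) = -0.1730 × log₂(0.1730) - 0.8270 × log₂(0.8270)
H(p) = 0.6645
C = 1 - 0.6645 = 0.3355 bits/use


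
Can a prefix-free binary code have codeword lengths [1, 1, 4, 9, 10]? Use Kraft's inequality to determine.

Kraft inequality: Σ 2^(-l_i) ≤ 1 for prefix-free code
Calculating: 2^(-1) + 2^(-1) + 2^(-4) + 2^(-9) + 2^(-10)
= 0.5 + 0.5 + 0.0625 + 0.001953125 + 0.0009765625
= 1.0654
Since 1.0654 > 1, prefix-free code does not exist


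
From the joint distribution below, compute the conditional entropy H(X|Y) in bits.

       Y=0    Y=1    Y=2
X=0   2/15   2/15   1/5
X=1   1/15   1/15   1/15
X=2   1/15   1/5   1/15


H(X|Y) = Σ_y p(y) H(X|Y=y)
  p(Y=0) = 4/15, H(X|Y=0) = 1.5000
  p(Y=1) = 2/5, H(X|Y=1) = 1.4591
  p(Y=2) = 1/3, H(X|Y=2) = 1.3710
H(X|Y) = 0.2667×1.5000 + 0.4000×1.4591 + 0.3333×1.3710 = 1.4406 bits


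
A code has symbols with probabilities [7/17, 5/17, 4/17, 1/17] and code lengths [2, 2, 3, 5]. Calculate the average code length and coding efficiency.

Average length L = Σ p_i × l_i = 2.4118 bits
Entropy H = 1.7780 bits
Efficiency η = H/L × 100% = 73.72%


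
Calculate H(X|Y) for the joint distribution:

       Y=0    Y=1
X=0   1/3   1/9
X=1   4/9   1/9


H(X|Y) = Σ_y p(y) H(X|Y=y)
  p(Y=0) = 7/9, H(X|Y=0) = 0.9852
  p(Y=1) = 2/9, H(X|Y=1) = 1.0000
H(X|Y) = 0.7778×0.9852 + 0.2222×1.0000 = 0.9885 bits


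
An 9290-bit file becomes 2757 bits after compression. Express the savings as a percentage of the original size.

Space savings = (1 - Compressed/Original) × 100%
= (1 - 2757/9290) × 100%
= 70.32%


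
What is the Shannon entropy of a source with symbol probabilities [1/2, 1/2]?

H(X) = -Σ p(x) log₂ p(x)
  -1/2 × log₂(1/2) = 0.5000
  -1/2 × log₂(1/2) = 0.5000
H(X) = 1.0000 bits


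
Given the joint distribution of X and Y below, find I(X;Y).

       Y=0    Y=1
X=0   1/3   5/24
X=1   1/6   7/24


H(X) = 0.9950, H(Y) = 1.0000, H(X,Y) = 1.9491
I(X;Y) = H(X) + H(Y) - H(X,Y) = 0.0459 bits


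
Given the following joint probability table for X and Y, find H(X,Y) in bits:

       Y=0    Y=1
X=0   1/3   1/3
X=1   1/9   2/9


H(X,Y) = -Σ p(x,y) log₂ p(x,y)
  p(0,0)=1/3: -0.3333 × log₂(0.3333) = 0.5283
  p(0,1)=1/3: -0.3333 × log₂(0.3333) = 0.5283
  p(1,0)=1/9: -0.1111 × log₂(0.1111) = 0.3522
  p(1,1)=2/9: -0.2222 × log₂(0.2222) = 0.4822
H(X,Y) = 1.8911 bits


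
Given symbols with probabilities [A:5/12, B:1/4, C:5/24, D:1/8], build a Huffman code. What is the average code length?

Huffman tree construction:
Combine smallest probabilities repeatedly
Resulting codes:
  A: 0 (length 1)
  B: 10 (length 2)
  C: 111 (length 3)
  D: 110 (length 3)
Average length = Σ p(s) × length(s) = 1.9167 bits


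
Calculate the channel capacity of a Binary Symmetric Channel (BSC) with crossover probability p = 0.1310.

For BSC with error probability p:
C = 1 - H(p) where H(p) is binary entropy
H(0.1310) = -0.1310 × log₂(0.1310) - 0.8690 × log₂(0.8690)
H(p) = 0.5602
C = 1 - 0.5602 = 0.4398 bits/use


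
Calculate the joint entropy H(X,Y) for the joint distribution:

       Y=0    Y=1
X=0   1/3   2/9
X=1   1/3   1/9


H(X,Y) = -Σ p(x,y) log₂ p(x,y)
  p(0,0)=1/3: -0.3333 × log₂(0.3333) = 0.5283
  p(0,1)=2/9: -0.2222 × log₂(0.2222) = 0.4822
  p(1,0)=1/3: -0.3333 × log₂(0.3333) = 0.5283
  p(1,1)=1/9: -0.1111 × log₂(0.1111) = 0.3522
H(X,Y) = 1.8911 bits


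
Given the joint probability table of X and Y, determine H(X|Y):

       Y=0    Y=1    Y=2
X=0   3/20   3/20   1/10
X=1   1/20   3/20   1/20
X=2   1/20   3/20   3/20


H(X|Y) = Σ_y p(y) H(X|Y=y)
  p(Y=0) = 1/4, H(X|Y=0) = 1.3710
  p(Y=1) = 9/20, H(X|Y=1) = 1.5850
  p(Y=2) = 3/10, H(X|Y=2) = 1.4591
H(X|Y) = 0.2500×1.3710 + 0.4500×1.5850 + 0.3000×1.4591 = 1.4937 bits


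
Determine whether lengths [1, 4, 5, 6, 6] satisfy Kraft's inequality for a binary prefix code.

Kraft inequality: Σ 2^(-l_i) ≤ 1 for prefix-free code
Calculating: 2^(-1) + 2^(-4) + 2^(-5) + 2^(-6) + 2^(-6)
= 0.5 + 0.0625 + 0.03125 + 0.015625 + 0.015625
= 0.6250
Since 0.6250 ≤ 1, prefix-free code exists


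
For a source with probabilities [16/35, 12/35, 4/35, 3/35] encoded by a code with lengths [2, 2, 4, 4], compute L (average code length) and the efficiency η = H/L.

Average length L = Σ p_i × l_i = 2.4000 bits
Entropy H = 1.7072 bits
Efficiency η = H/L × 100% = 71.13%


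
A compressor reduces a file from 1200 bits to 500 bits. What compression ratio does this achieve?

Compression ratio = Original / Compressed
= 1200 / 500 = 2.40:1


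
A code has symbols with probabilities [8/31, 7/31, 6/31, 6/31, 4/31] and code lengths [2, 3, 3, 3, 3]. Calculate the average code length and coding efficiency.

Average length L = Σ p_i × l_i = 2.7419 bits
Entropy H = 2.2874 bits
Efficiency η = H/L × 100% = 83.42%


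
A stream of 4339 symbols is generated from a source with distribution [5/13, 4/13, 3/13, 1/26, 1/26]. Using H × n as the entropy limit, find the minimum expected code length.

Entropy H = 1.9032 bits/symbol
Minimum bits = H × n = 1.9032 × 4339
= 8257.85 bits


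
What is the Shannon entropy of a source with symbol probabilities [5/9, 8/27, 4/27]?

H(X) = -Σ p(x) log₂ p(x)
  -5/9 × log₂(5/9) = 0.4711
  -8/27 × log₂(8/27) = 0.5200
  -4/27 × log₂(4/27) = 0.4081
H(X) = 1.3992 bits


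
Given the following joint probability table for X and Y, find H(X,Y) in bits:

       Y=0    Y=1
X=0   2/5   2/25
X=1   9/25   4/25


H(X,Y) = -Σ p(x,y) log₂ p(x,y)
  p(0,0)=2/5: -0.4000 × log₂(0.4000) = 0.5288
  p(0,1)=2/25: -0.0800 × log₂(0.0800) = 0.2915
  p(1,0)=9/25: -0.3600 × log₂(0.3600) = 0.5306
  p(1,1)=4/25: -0.1600 × log₂(0.1600) = 0.4230
H(X,Y) = 1.7739 bits


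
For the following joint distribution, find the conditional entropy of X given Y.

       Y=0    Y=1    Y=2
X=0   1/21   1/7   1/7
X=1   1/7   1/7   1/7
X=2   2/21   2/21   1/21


H(X|Y) = Σ_y p(y) H(X|Y=y)
  p(Y=0) = 2/7, H(X|Y=0) = 1.4591
  p(Y=1) = 8/21, H(X|Y=1) = 1.5613
  p(Y=2) = 1/3, H(X|Y=2) = 1.4488
H(X|Y) = 0.2857×1.4591 + 0.3810×1.5613 + 0.3333×1.4488 = 1.4946 bits


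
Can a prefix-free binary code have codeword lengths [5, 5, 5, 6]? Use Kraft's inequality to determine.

Kraft inequality: Σ 2^(-l_i) ≤ 1 for prefix-free code
Calculating: 2^(-5) + 2^(-5) + 2^(-5) + 2^(-6)
= 0.03125 + 0.03125 + 0.03125 + 0.015625
= 0.1094
Since 0.1094 ≤ 1, prefix-free code exists


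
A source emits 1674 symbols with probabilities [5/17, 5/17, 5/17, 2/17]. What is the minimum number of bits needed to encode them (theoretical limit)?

Entropy H = 1.9211 bits/symbol
Minimum bits = H × n = 1.9211 × 1674
= 3215.85 bits


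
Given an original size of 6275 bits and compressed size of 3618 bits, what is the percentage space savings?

Space savings = (1 - Compressed/Original) × 100%
= (1 - 3618/6275) × 100%
= 42.34%


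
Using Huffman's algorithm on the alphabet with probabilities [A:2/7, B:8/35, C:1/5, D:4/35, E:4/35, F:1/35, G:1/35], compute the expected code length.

Huffman tree construction:
Combine smallest probabilities repeatedly
Resulting codes:
  A: 10 (length 2)
  B: 01 (length 2)
  C: 00 (length 2)
  D: 1111 (length 4)
  E: 110 (length 3)
  F: 11100 (length 5)
  G: 11101 (length 5)
Average length = Σ p(s) × length(s) = 2.5143 bits


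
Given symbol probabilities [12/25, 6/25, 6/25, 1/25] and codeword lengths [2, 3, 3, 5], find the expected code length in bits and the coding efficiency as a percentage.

Average length L = Σ p_i × l_i = 2.6000 bits
Entropy H = 1.6823 bits
Efficiency η = H/L × 100% = 64.70%


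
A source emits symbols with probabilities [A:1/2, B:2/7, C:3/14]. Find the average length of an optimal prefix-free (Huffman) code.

Huffman tree construction:
Combine smallest probabilities repeatedly
Resulting codes:
  A: 0 (length 1)
  B: 11 (length 2)
  C: 10 (length 2)
Average length = Σ p(s) × length(s) = 1.5000 bits


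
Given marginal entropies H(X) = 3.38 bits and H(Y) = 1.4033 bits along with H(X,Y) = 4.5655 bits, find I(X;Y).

I(X;Y) = H(X) + H(Y) - H(X,Y)
I(X;Y) = 3.38 + 1.4033 - 4.5655 = 0.2178 bits


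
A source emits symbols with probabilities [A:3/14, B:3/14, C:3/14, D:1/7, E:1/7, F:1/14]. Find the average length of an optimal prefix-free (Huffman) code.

Huffman tree construction:
Combine smallest probabilities repeatedly
Resulting codes:
  A: 111 (length 3)
  B: 00 (length 2)
  C: 01 (length 2)
  D: 101 (length 3)
  E: 110 (length 3)
  F: 100 (length 3)
Average length = Σ p(s) × length(s) = 2.5714 bits


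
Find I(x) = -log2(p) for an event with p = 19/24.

Information content I(x) = -log₂(p(x))
I = -log₂(19/24) = -log₂(0.7917)
I = 0.3370 bits


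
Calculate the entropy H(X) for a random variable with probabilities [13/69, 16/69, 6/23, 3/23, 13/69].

H(X) = -Σ p(x) log₂ p(x)
  -13/69 × log₂(13/69) = 0.4537
  -16/69 × log₂(16/69) = 0.4889
  -6/23 × log₂(6/23) = 0.5057
  -3/23 × log₂(3/23) = 0.3833
  -13/69 × log₂(13/69) = 0.4537
H(X) = 2.2853 bits


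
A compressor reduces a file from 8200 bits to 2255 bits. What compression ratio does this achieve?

Compression ratio = Original / Compressed
= 8200 / 2255 = 3.64:1


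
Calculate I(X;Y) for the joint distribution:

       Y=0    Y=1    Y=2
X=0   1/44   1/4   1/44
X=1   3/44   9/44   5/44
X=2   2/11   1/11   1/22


H(X) = 1.5754, H(Y) = 1.4354, H(X,Y) = 2.8015
I(X;Y) = H(X) + H(Y) - H(X,Y) = 0.2093 bits


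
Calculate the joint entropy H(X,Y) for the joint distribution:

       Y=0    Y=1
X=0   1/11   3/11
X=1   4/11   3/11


H(X,Y) = -Σ p(x,y) log₂ p(x,y)
  p(0,0)=1/11: -0.0909 × log₂(0.0909) = 0.3145
  p(0,1)=3/11: -0.2727 × log₂(0.2727) = 0.5112
  p(1,0)=4/11: -0.3636 × log₂(0.3636) = 0.5307
  p(1,1)=3/11: -0.2727 × log₂(0.2727) = 0.5112
H(X,Y) = 1.8676 bits


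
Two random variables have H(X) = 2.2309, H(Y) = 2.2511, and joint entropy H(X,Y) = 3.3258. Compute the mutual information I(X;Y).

I(X;Y) = H(X) + H(Y) - H(X,Y)
I(X;Y) = 2.2309 + 2.2511 - 3.3258 = 1.1562 bits


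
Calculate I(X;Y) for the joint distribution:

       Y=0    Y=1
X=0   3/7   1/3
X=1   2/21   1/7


H(X) = 0.7919, H(Y) = 0.9984, H(X,Y) = 1.7763
I(X;Y) = H(X) + H(Y) - H(X,Y) = 0.0139 bits


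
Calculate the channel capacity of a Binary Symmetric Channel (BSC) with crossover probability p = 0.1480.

For BSC with error probability p:
C = 1 - H(p) where H(p) is binary entropy
H(0.1480) = -0.1480 × log₂(0.1480) - 0.8520 × log₂(0.8520)
H(p) = 0.6048
C = 1 - 0.6048 = 0.3952 bits/use


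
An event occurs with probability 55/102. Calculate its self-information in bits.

Information content I(x) = -log₂(p(x))
I = -log₂(55/102) = -log₂(0.5392)
I = 0.8911 bits


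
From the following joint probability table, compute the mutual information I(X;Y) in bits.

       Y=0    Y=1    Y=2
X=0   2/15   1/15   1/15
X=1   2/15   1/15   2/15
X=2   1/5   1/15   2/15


H(X) = 1.5656, H(Y) = 1.5058, H(X,Y) = 3.0566
I(X;Y) = H(X) + H(Y) - H(X,Y) = 0.0149 bits


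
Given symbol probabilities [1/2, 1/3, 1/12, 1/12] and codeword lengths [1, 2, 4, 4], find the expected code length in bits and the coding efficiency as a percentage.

Average length L = Σ p_i × l_i = 1.8333 bits
Entropy H = 1.6258 bits
Efficiency η = H/L × 100% = 88.68%


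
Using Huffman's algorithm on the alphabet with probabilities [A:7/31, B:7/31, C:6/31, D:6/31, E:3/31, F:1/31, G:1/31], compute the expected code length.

Huffman tree construction:
Combine smallest probabilities repeatedly
Resulting codes:
  A: 01 (length 2)
  B: 10 (length 2)
  C: 111 (length 3)
  D: 00 (length 2)
  E: 1101 (length 4)
  F: 11000 (length 5)
  G: 11001 (length 5)
Average length = Σ p(s) × length(s) = 2.5806 bits


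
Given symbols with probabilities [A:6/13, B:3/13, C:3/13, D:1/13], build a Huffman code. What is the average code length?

Huffman tree construction:
Combine smallest probabilities repeatedly
Resulting codes:
  A: 0 (length 1)
  B: 111 (length 3)
  C: 10 (length 2)
  D: 110 (length 3)
Average length = Σ p(s) × length(s) = 1.8462 bits


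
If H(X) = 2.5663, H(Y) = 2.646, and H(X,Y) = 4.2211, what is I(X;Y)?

I(X;Y) = H(X) + H(Y) - H(X,Y)
I(X;Y) = 2.5663 + 2.646 - 4.2211 = 0.9912 bits


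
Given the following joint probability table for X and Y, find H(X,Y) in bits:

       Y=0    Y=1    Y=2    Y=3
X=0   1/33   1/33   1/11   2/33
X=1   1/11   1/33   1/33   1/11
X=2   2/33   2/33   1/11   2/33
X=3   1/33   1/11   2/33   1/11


H(X,Y) = -Σ p(x,y) log₂ p(x,y)
  p(0,0)=1/33: -0.0303 × log₂(0.0303) = 0.1529
  p(0,1)=1/33: -0.0303 × log₂(0.0303) = 0.1529
  p(0,2)=1/11: -0.0909 × log₂(0.0909) = 0.3145
  p(0,3)=2/33: -0.0606 × log₂(0.0606) = 0.2451
  p(1,0)=1/11: -0.0909 × log₂(0.0909) = 0.3145
  p(1,1)=1/33: -0.0303 × log₂(0.0303) = 0.1529
  p(1,2)=1/33: -0.0303 × log₂(0.0303) = 0.1529
  p(1,3)=1/11: -0.0909 × log₂(0.0909) = 0.3145
  p(2,0)=2/33: -0.0606 × log₂(0.0606) = 0.2451
  p(2,1)=2/33: -0.0606 × log₂(0.0606) = 0.2451
  p(2,2)=1/11: -0.0909 × log₂(0.0909) = 0.3145
  p(2,3)=2/33: -0.0606 × log₂(0.0606) = 0.2451
  p(3,0)=1/33: -0.0303 × log₂(0.0303) = 0.1529
  p(3,1)=1/11: -0.0909 × log₂(0.0909) = 0.3145
  p(3,2)=2/33: -0.0606 × log₂(0.0606) = 0.2451
  p(3,3)=1/11: -0.0909 × log₂(0.0909) = 0.3145
H(X,Y) = 3.8768 bits
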